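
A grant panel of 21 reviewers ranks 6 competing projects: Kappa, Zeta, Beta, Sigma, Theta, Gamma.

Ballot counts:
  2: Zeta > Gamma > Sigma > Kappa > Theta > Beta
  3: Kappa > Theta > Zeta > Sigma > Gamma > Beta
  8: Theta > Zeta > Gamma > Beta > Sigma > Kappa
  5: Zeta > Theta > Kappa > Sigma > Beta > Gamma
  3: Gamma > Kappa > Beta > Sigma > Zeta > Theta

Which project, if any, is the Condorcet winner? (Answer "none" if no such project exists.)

Pairwise majorities:
Kappa vs Zeta: Zeta, 15–6.
Kappa vs Beta: Kappa, 13–8.
Kappa–Sigma: Kappa 11–10.
Kappa vs Theta: Theta, 13–8.
Kappa vs Gamma: Gamma wins 13–8.
Zeta vs Beta: Zeta wins 18–3.
Zeta vs Sigma: Zeta wins 18–3.
Zeta vs Theta: Theta wins 11–10.
Zeta vs Gamma: Zeta, 18–3.
Beta vs Sigma: Beta, 11–10.
Beta–Theta: Theta 18–3.
Beta–Gamma: Gamma 16–5.
Sigma vs Theta: Theta wins 16–5.
Sigma vs Gamma: Gamma, 13–8.
Theta vs Gamma: Theta, 16–5.
Only Theta has no losses; Theta is the Condorcet winner.

Theta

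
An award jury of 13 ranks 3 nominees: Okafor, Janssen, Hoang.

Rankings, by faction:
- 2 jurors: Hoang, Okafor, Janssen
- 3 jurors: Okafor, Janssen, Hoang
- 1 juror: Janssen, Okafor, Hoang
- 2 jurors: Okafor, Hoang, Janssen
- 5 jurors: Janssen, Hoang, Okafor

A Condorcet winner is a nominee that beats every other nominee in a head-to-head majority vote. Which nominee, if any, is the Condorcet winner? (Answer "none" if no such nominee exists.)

none

Check each pair by majority over 13 ballots:
Okafor vs Janssen: 2+3+2 = 7 for Okafor, 6 for Janssen — Okafor by 7–6.
Okafor vs Hoang: Okafor preferred on 3+1+2 = 6 ballots; Hoang wins 7–6.
Janssen vs Hoang: Janssen is ranked higher on 3+1+5 = 9 ballots, Hoang on 4. Janssen wins 9–4.
Every nominee loses at least once (Okafor loses to Hoang; Janssen loses to Okafor; Hoang loses to Janssen). The majority relation contains the cycle Okafor → Janssen → Hoang → Okafor, so there is no Condorcet winner.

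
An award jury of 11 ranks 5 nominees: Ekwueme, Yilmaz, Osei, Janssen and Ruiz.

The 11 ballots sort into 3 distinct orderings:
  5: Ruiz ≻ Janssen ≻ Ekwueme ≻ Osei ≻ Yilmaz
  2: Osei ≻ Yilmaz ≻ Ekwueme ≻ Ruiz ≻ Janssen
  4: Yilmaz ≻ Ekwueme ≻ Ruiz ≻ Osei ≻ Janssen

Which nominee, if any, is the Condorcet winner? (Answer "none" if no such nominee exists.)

none

Head-to-head results (11 jurors):
Ekwueme–Yilmaz: Yilmaz 6–5.
Ekwueme vs Osei: Ekwueme, 9–2.
Ekwueme–Janssen: Ekwueme 6–5.
Ekwueme vs Ruiz: Ekwueme, 6–5.
Yilmaz vs Osei: Osei wins 7–4.
Yilmaz vs Janssen: Yilmaz, 6–5.
Yilmaz–Ruiz: Yilmaz 6–5.
Osei–Janssen: Osei 6–5.
Osei vs Ruiz: Ruiz wins 9–2.
Janssen vs Ruiz: Ruiz wins 11–0.
Every nominee loses at least once (Ekwueme loses to Yilmaz; Yilmaz loses to Osei; Osei loses to Ekwueme; Janssen loses to Ekwueme; Ruiz loses to Ekwueme). The majority relation contains the cycle Ekwueme → Osei → Yilmaz → Ekwueme, so there is no Condorcet winner.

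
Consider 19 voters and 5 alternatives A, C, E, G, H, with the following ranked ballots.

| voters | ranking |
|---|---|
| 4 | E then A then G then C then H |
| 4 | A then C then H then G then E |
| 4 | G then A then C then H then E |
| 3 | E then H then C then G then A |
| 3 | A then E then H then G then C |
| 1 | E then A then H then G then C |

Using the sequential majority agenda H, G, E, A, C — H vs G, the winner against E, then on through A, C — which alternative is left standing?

Round 1: H vs G — 11–8, H advances.
Round 2: H vs E — 8–11, E advances.
Round 3: E vs A — 8–11, A advances.
Round 4: A vs C — 16–3, A advances.
The agenda winner is A.

A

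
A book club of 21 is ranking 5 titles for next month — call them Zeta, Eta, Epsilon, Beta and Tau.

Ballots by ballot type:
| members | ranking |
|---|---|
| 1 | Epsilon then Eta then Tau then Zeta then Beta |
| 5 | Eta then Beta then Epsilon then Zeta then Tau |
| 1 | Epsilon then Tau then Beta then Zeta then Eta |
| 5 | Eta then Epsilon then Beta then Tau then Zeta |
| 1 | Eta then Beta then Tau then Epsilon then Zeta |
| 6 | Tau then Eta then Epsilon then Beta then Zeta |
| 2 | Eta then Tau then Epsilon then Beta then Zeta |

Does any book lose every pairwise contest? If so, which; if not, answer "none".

Zeta

Pairwise majorities:
Zeta vs Eta: Zeta preferred on 1 ballot; Eta wins 20–1.
Zeta vs Epsilon: Zeta preferred on 0 ballots; Epsilon wins 21–0.
Zeta vs Beta: Beta wins 20–1.
Zeta–Tau: Tau 16–5.
Eta vs Epsilon: 5+5+1+6+2 = 19 for Eta, 2 for Epsilon — Eta by 19–2.
Eta vs Beta: Eta is ranked higher on 1+5+5+1+6+2 = 20 ballots, Beta on 1. Eta wins 20–1.
Eta–Tau: Eta 14–7.
Epsilon vs Beta: 15 to 6, Epsilon.
Epsilon–Tau: Epsilon 12–9.
Beta vs Tau: Beta wins 11–10.
Only Zeta has no wins; Zeta is the Condorcet loser.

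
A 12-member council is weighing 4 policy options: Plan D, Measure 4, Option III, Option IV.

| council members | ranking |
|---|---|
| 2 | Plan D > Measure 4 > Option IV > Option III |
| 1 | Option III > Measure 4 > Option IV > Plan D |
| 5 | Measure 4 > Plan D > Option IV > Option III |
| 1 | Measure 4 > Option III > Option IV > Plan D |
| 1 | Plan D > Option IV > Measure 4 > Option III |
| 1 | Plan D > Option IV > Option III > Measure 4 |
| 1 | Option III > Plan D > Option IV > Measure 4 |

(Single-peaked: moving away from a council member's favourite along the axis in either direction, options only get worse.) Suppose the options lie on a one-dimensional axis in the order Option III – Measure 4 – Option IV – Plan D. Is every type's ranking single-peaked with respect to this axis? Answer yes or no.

Axis positions: Option III=1, Measure 4=2, Option IV=3, Plan D=4.
Type 1: ranking walks positions 4-2-3-1; Measure 4 is ranked above Option IV even though Option IV lies between Measure 4 and the peak Plan D on the axis — preferences dip and rise again. Not single-peaked.
Type 2 (peak Option III at position 1): ranking walks positions 1-2-3-4, expanding outward from the peak — single-peaked.
Type 3: ranking walks positions 2-4-3-1; Plan D is ranked above Option IV even though Option IV lies between Plan D and the peak Measure 4 on the axis — preferences dip and rise again. Not single-peaked.
Type 4 (peak Measure 4 at position 2): ranking walks positions 2-1-3-4, expanding outward from the peak — single-peaked.
Type 5 (peak Plan D at position 4): ranking walks positions 4-3-2-1, expanding outward from the peak — single-peaked.
Type 6: ranking walks positions 4-3-1-2; Option III is ranked above Measure 4 even though Measure 4 lies between Option III and the peak Plan D on the axis — preferences dip and rise again. Not single-peaked.
Type 7: ranking walks positions 1-4-3-2; Plan D is ranked above Measure 4 even though Measure 4 lies between Plan D and the peak Option III on the axis — preferences dip and rise again. Not single-peaked.
Type 1 violates single-peakedness, so the profile is not single-peaked on this axis.

no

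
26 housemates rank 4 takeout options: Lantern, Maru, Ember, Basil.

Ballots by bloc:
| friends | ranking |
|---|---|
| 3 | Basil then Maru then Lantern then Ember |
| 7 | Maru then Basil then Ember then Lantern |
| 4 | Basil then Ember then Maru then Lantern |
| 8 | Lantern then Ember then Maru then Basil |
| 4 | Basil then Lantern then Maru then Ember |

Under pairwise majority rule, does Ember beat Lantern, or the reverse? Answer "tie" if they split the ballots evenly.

Ballots ranking Ember above Lantern: 7 + 4 = 11.
Ballots ranking Lantern above Ember: 26 − 11 = 15.
Lantern wins the head-to-head 15–11.

Lantern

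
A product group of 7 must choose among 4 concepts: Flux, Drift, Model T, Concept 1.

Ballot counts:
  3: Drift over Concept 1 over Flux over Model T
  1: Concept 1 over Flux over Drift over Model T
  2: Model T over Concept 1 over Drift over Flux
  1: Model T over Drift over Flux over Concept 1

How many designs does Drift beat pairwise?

Drift against each rival (7 engineers):
Drift vs Flux: Drift wins 6–1.
Drift vs Model T: Drift wins 4–3.
Drift vs Concept 1: Drift wins 4–3.
Drift beats Flux, Model T, Concept 1 — 3 pairwise wins.

3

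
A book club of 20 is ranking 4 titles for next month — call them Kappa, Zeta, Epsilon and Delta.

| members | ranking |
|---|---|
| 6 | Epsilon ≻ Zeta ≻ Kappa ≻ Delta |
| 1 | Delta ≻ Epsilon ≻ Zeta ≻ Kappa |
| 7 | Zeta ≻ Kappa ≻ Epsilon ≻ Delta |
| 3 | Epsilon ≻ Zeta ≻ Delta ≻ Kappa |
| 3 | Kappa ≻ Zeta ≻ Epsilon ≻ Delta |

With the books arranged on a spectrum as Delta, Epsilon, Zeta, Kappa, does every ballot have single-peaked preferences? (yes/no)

Axis positions: Delta=1, Epsilon=2, Zeta=3, Kappa=4.
Ballot type 1 (peak Epsilon at position 2): ranking walks positions 2-3-4-1, expanding outward from the peak — single-peaked.
Ballot type 2 (peak Delta at position 1): ranking walks positions 1-2-3-4, expanding outward from the peak — single-peaked.
Ballot type 3 (peak Zeta at position 3): ranking walks positions 3-4-2-1, expanding outward from the peak — single-peaked.
Ballot type 4 (peak Epsilon at position 2): ranking walks positions 2-3-1-4, expanding outward from the peak — single-peaked.
Ballot type 5 (peak Kappa at position 4): ranking walks positions 4-3-2-1, expanding outward from the peak — single-peaked.
Every ranking is single-peaked on this axis.

yes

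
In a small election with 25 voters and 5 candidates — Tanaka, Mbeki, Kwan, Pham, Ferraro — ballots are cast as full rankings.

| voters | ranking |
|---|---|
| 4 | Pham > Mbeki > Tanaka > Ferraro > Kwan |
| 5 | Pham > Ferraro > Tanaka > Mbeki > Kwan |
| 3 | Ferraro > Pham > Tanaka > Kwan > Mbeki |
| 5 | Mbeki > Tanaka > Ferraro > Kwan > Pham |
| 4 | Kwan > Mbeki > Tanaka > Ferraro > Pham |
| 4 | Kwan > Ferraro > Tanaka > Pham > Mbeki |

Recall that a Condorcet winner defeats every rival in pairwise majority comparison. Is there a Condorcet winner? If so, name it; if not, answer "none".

Check each pair by majority over 25 ballots:
Tanaka vs Mbeki: Tanaka preferred on 5+3+4 = 12 ballots; Mbeki wins 13–12.
Tanaka vs Kwan: Tanaka wins 17–8.
Tanaka vs Pham: Tanaka preferred on 5+4+4 = 13 ballots; Tanaka wins 13–12.
Tanaka vs Ferraro: Tanaka, 13–12.
Mbeki–Kwan: Mbeki 14–11.
Mbeki vs Pham: Pham, 16–9.
Mbeki vs Ferraro: Mbeki is ranked higher on 4+5+4 = 13 ballots, Ferraro on 12. Mbeki wins 13–12.
Kwan–Pham: Kwan 13–12.
Kwan vs Ferraro: Ferraro wins 17–8.
Pham vs Ferraro: Ferraro, 16–9.
Each candidate drops at least one matchup (Tanaka loses to Mbeki; Mbeki loses to Pham; Kwan loses to Tanaka; Pham loses to Tanaka; Ferraro loses to Tanaka); the cycle Tanaka → Pham → Mbeki → Tanaka rules out a Condorcet winner.

none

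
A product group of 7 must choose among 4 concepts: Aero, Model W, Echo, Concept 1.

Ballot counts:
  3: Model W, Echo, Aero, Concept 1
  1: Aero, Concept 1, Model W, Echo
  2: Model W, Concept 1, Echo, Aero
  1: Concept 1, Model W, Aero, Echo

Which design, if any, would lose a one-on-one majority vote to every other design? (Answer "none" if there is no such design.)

Pairwise majorities:
Aero vs Model W: Model W, 6–1.
Aero vs Echo: Echo, 5–2.
Aero vs Concept 1: 4 to 3, Aero.
Model W vs Echo: Model W wins 7–0.
Model W vs Concept 1: Model W is ranked higher on 3+2 = 5 ballots, Concept 1 on 2. Model W wins 5–2.
Echo–Concept 1: Concept 1 4–3.
Every design wins at least one matchup (Aero beats Concept 1; Model W beats Aero; Echo beats Aero; Concept 1 beats Echo), so there is no Condorcet loser.

none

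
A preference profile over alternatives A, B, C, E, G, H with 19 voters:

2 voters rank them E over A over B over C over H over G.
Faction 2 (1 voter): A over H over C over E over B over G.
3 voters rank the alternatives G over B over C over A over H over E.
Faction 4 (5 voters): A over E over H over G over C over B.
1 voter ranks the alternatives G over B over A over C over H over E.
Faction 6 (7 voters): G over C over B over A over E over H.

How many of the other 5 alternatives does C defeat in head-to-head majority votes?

C against each rival (19 voters):
C vs A: C wins 10–9.
C vs B: C, 13–6.
C vs E: C preferred on 1+3+1+7 = 12 ballots; C wins 12–7.
C vs G: C is ranked higher on 2+1 = 3 ballots, G on 16. G wins 16–3.
C vs H: C preferred on 2+3+1+7 = 13 ballots; C wins 13–6.
C beats A, B, E, H; loses to G — 4 pairwise wins.

4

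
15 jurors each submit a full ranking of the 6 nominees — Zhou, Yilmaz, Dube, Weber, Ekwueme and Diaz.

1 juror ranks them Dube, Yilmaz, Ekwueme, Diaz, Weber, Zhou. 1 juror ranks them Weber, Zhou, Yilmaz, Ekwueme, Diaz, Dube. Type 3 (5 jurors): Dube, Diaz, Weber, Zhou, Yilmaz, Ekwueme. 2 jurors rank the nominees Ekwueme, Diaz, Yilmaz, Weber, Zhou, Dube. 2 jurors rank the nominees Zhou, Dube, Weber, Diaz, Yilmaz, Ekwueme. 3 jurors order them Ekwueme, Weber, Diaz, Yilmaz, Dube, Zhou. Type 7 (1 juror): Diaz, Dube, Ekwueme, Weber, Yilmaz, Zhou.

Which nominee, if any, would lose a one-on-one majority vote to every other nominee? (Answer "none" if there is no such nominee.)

Ekwueme

Head-to-head results (15 jurors):
Zhou vs Yilmaz: Zhou is ranked higher on 1+5+2 = 8 ballots, Yilmaz on 7. Zhou wins 8–7.
Zhou–Dube: Dube 10–5.
Zhou vs Weber: 2 for Zhou, 13 for Weber — Weber by 13–2.
Zhou vs Ekwueme: Zhou is ranked higher on 1+5+2 = 8 ballots, Ekwueme on 7. Zhou wins 8–7.
Zhou vs Diaz: 1+2 = 3 for Zhou, 12 for Diaz — Diaz by 12–3.
Yilmaz vs Dube: Dube wins 9–6.
Yilmaz vs Weber: Weber wins 12–3.
Yilmaz vs Ekwueme: 1+1+5+2 = 9 for Yilmaz, 6 for Ekwueme — Yilmaz by 9–6.
Yilmaz vs Diaz: Diaz, 13–2.
Dube–Weber: Dube 9–6.
Dube vs Ekwueme: 1+5+2+1 = 9 for Dube, 6 for Ekwueme — Dube by 9–6.
Dube vs Diaz: 8 to 7, Dube.
Weber–Ekwueme: Weber 8–7.
Weber vs Diaz: Weber is ranked higher on 1+2+3 = 6 ballots, Diaz on 9. Diaz wins 9–6.
Ekwueme vs Diaz: Diaz, 8–7.
Only Ekwueme has no wins; Ekwueme is the Condorcet loser.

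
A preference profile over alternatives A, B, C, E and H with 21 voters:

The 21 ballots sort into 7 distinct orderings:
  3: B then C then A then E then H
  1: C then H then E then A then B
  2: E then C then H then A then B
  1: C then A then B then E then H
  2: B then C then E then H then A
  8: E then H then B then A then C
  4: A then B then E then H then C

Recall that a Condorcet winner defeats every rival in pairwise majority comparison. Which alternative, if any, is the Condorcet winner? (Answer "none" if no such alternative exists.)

E

Pairwise majorities:
A vs B: 1+2+1+4 = 8 for A, 13 for B — B by 13–8.
A vs C: A is ranked higher on 8+4 = 12 ballots, C on 9. A wins 12–9.
A vs E: A preferred on 3+1+4 = 8 ballots; E wins 13–8.
A vs H: 3+1+4 = 8 for A, 13 for H — H by 13–8.
B vs C: 3+2+8+4 = 17 for B, 4 for C — B by 17–4.
B vs E: B is ranked higher on 3+1+2+4 = 10 ballots, E on 11. E wins 11–10.
B vs H: 10 to 11, H.
C vs E: 3+1+1+2 = 7 for C, 14 for E — E by 14–7.
C vs H: 9 to 12, H.
E vs H: 3+2+1+2+8+4 = 20 for E, 1 for H — E by 20–1.
E wins every pairwise contest, so E is the Condorcet winner.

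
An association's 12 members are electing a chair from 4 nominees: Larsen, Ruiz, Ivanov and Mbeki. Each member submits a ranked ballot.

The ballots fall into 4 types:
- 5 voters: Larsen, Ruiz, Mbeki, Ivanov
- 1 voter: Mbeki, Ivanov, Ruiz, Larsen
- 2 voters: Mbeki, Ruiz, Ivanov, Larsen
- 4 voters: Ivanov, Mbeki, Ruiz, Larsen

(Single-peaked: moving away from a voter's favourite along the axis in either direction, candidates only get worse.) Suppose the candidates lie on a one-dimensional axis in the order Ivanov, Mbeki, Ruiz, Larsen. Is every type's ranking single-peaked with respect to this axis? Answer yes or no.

Axis positions: Ivanov=1, Mbeki=2, Ruiz=3, Larsen=4.
Type 1 (peak Larsen at position 4): ranking walks positions 4-3-2-1, expanding outward from the peak — single-peaked.
Type 2 (peak Mbeki at position 2): ranking walks positions 2-1-3-4, expanding outward from the peak — single-peaked.
Type 3 (peak Mbeki at position 2): ranking walks positions 2-3-1-4, expanding outward from the peak — single-peaked.
Type 4 (peak Ivanov at position 1): ranking walks positions 1-2-3-4, expanding outward from the peak — single-peaked.
Every ranking is single-peaked on this axis.

yes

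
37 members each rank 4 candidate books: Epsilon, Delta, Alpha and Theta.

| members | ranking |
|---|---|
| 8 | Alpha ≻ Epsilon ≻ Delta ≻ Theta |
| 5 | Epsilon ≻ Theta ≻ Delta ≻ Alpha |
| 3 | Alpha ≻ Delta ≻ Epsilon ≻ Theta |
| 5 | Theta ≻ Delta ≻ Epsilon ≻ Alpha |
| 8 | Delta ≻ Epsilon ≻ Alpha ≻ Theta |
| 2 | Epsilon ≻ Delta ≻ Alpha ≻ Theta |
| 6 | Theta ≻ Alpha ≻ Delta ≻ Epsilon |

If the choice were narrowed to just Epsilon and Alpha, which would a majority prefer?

Ballots ranking Epsilon above Alpha: 5 + 5 + 8 + 2 = 20.
Ballots ranking Alpha above Epsilon: 37 − 20 = 17.
Epsilon wins the head-to-head 20–17.

Epsilon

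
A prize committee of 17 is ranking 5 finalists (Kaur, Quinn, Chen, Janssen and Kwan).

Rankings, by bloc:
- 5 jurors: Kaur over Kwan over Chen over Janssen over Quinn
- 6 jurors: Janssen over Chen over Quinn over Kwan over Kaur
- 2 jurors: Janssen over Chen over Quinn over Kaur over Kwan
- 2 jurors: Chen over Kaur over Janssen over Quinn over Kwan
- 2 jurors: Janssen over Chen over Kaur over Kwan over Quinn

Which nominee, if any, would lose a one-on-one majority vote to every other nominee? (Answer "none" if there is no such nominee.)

Kwan

Pairwise majorities:
Kaur vs Quinn: 9 to 8, Kaur.
Kaur vs Chen: 5 for Kaur, 12 for Chen — Chen by 12–5.
Kaur vs Janssen: 7 to 10, Janssen.
Kaur vs Kwan: Kaur preferred on 5+2+2+2 = 11 ballots; Kaur wins 11–6.
Quinn vs Chen: Quinn preferred on 0 ballots; Chen wins 17–0.
Quinn vs Janssen: Quinn is ranked higher on 0 ballots, Janssen on 17. Janssen wins 17–0.
Quinn vs Kwan: 6+2+2 = 10 for Quinn, 7 for Kwan — Quinn by 10–7.
Chen vs Janssen: Janssen, 10–7.
Chen vs Kwan: Chen wins 12–5.
Janssen vs Kwan: Janssen preferred on 6+2+2+2 = 12 ballots; Janssen wins 12–5.
Kwan loses to every other nominee — it is the Condorcet loser.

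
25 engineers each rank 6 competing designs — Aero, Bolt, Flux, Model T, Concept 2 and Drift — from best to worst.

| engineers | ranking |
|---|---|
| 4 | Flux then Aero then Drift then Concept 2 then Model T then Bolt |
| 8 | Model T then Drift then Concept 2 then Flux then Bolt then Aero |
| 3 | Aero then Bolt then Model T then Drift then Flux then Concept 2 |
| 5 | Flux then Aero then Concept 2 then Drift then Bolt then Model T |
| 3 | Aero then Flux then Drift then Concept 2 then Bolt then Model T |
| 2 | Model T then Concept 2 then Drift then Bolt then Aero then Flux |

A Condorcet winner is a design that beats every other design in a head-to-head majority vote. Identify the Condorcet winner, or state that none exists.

none

Pairwise majorities:
Aero vs Bolt: Aero, 15–10.
Aero vs Flux: Flux wins 17–8.
Aero vs Model T: Aero is ranked higher on 4+3+5+3 = 15 ballots, Model T on 10. Aero wins 15–10.
Aero vs Concept 2: Aero, 15–10.
Aero–Drift: Aero 15–10.
Bolt–Flux: Flux 20–5.
Bolt vs Model T: 11 to 14, Model T.
Bolt vs Concept 2: Concept 2, 22–3.
Bolt vs Drift: Drift wins 22–3.
Flux vs Model T: Model T wins 13–12.
Flux vs Concept 2: Flux, 15–10.
Flux–Drift: Drift 13–12.
Model T vs Concept 2: 13 to 12, Model T.
Model T vs Drift: Model T, 13–12.
Concept 2 vs Drift: Concept 2 is ranked higher on 5+2 = 7 ballots, Drift on 18. Drift wins 18–7.
Each design drops at least one matchup (Aero loses to Flux; Bolt loses to Aero; Flux loses to Model T; Model T loses to Aero; Concept 2 loses to Aero; Drift loses to Aero); the cycle Aero beats Model T beats Flux beats Aero rules out a Condorcet winner.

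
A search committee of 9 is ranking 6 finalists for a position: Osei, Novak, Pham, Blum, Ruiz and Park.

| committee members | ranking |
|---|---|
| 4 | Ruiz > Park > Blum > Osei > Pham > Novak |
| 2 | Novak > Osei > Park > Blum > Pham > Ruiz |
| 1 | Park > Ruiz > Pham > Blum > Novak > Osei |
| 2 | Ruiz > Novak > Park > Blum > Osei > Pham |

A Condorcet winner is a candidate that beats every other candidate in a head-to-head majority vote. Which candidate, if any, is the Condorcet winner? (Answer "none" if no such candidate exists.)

Ruiz

Pairwise majorities:
Osei vs Novak: 4 to 5, Novak.
Osei vs Pham: Osei wins 8–1.
Osei vs Blum: 2 to 7, Blum.
Osei vs Ruiz: Ruiz wins 7–2.
Osei vs Park: 2 for Osei, 7 for Park — Park by 7–2.
Novak vs Pham: Pham wins 5–4.
Novak–Blum: Blum 5–4.
Novak vs Ruiz: Novak is ranked higher on 2 ballots, Ruiz on 7. Ruiz wins 7–2.
Novak–Park: Park 5–4.
Pham vs Blum: Blum, 8–1.
Pham vs Ruiz: Ruiz, 7–2.
Pham–Park: Park 9–0.
Blum vs Ruiz: Ruiz, 7–2.
Blum vs Park: Park, 9–0.
Ruiz vs Park: Ruiz wins 6–3.
Ruiz defeats every rival head-to-head and is the Condorcet winner.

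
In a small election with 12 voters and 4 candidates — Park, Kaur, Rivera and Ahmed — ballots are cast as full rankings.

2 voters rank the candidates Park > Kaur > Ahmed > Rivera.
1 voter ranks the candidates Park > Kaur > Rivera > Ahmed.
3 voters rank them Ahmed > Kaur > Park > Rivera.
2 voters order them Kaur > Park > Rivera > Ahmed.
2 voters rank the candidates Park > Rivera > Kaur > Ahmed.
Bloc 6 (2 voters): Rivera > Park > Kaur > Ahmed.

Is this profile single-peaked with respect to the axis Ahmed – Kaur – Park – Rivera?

Axis positions: Ahmed=1, Kaur=2, Park=3, Rivera=4.
Bloc 1 (peak Park at position 3): ranking walks positions 3-2-1-4, expanding outward from the peak — single-peaked.
Bloc 2 (peak Park at position 3): ranking walks positions 3-2-4-1, expanding outward from the peak — single-peaked.
Bloc 3 (peak Ahmed at position 1): ranking walks positions 1-2-3-4, expanding outward from the peak — single-peaked.
Bloc 4 (peak Kaur at position 2): ranking walks positions 2-3-4-1, expanding outward from the peak — single-peaked.
Bloc 5 (peak Park at position 3): ranking walks positions 3-4-2-1, expanding outward from the peak — single-peaked.
Bloc 6 (peak Rivera at position 4): ranking walks positions 4-3-2-1, expanding outward from the peak — single-peaked.
Every ranking is single-peaked on this axis.

yes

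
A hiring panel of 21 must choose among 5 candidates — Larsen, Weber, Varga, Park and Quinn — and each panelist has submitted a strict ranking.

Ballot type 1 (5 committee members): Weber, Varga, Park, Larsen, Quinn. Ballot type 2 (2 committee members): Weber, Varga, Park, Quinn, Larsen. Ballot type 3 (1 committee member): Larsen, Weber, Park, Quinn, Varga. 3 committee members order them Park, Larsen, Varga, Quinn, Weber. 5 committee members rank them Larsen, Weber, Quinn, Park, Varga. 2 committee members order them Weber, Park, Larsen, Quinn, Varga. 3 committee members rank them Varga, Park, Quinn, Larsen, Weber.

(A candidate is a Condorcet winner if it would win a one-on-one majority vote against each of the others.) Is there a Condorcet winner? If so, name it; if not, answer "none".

Pairwise majorities:
Larsen vs Weber: Larsen is ranked higher on 1+3+5+3 = 12 ballots, Weber on 9. Larsen wins 12–9.
Larsen vs Varga: 11 to 10, Larsen.
Larsen–Park: Park 15–6.
Larsen vs Quinn: Larsen wins 16–5.
Weber vs Varga: Weber preferred on 5+2+1+5+2 = 15 ballots; Weber wins 15–6.
Weber vs Park: Weber wins 15–6.
Weber vs Quinn: Weber, 15–6.
Varga vs Park: 5+2+3 = 10 for Varga, 11 for Park — Park by 11–10.
Varga–Quinn: Varga 13–8.
Park vs Quinn: 16 to 5, Park.
No candidate is unbeaten: Larsen loses to Park; Weber loses to Larsen; Varga loses to Larsen; Park loses to Weber; Quinn loses to Larsen. In particular Larsen → Weber → Park → Larsen is a majority cycle — no Condorcet winner exists.

none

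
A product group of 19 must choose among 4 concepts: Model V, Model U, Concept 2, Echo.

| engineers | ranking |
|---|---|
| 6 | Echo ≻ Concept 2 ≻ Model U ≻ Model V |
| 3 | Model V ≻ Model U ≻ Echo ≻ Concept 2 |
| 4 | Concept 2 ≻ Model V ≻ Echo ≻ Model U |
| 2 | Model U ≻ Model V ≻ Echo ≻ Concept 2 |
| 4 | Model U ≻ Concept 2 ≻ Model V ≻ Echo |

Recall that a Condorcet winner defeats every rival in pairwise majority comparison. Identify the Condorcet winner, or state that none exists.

Pairwise majorities:
Model V vs Model U: Model U, 12–7.
Model V vs Concept 2: Concept 2, 14–5.
Model V vs Echo: Model V, 13–6.
Model U vs Concept 2: Concept 2, 10–9.
Model U vs Echo: Echo wins 10–9.
Concept 2 vs Echo: Echo, 11–8.
Every design loses at least once (Model V loses to Model U; Model U loses to Concept 2; Concept 2 loses to Echo; Echo loses to Model V). The majority relation contains the cycle Model V → Echo → Model U → Model V, so there is no Condorcet winner.

none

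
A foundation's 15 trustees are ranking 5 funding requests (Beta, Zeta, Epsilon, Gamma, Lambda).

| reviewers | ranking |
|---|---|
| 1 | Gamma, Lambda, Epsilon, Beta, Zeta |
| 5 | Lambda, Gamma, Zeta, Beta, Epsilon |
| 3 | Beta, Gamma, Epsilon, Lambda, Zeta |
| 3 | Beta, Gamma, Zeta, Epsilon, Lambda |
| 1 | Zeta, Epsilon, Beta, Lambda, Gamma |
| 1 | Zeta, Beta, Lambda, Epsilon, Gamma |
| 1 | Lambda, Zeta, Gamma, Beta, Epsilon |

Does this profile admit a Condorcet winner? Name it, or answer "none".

Check each pair by majority over 15 ballots:
Beta vs Zeta: Zeta, 8–7.
Beta vs Epsilon: Beta, 13–2.
Beta–Gamma: Beta 8–7.
Beta vs Lambda: Beta, 8–7.
Zeta vs Epsilon: Zeta wins 11–4.
Zeta vs Gamma: Gamma wins 12–3.
Zeta vs Lambda: Lambda, 10–5.
Epsilon–Gamma: Gamma 13–2.
Epsilon vs Lambda: Lambda wins 8–7.
Gamma vs Lambda: Lambda, 8–7.
No project is unbeaten: Beta loses to Zeta; Zeta loses to Gamma; Epsilon loses to Beta; Gamma loses to Beta; Lambda loses to Beta. In particular Beta > Gamma > Zeta > Beta is a majority cycle — no Condorcet winner exists.

none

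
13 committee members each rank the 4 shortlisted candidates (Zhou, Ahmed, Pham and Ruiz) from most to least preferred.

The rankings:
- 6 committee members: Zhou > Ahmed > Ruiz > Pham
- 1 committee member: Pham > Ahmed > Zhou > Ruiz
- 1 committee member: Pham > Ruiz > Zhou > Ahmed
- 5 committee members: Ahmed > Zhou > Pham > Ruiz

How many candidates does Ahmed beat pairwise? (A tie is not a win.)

Ahmed against each rival (13 committee members):
Ahmed vs Zhou: 6 to 7, Zhou.
Ahmed vs Pham: Ahmed wins 11–2.
Ahmed vs Ruiz: Ahmed, 12–1.
Ahmed beats Pham, Ruiz; loses to Zhou — 2 pairwise wins.

2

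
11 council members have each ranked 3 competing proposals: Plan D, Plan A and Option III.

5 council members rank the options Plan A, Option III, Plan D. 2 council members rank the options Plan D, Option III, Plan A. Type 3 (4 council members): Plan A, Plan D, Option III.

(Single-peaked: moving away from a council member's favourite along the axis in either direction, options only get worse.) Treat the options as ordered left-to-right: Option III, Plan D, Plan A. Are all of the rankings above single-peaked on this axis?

Axis positions: Option III=1, Plan D=2, Plan A=3.
Type 1: ranking walks positions 3-1-2; Option III is ranked above Plan D even though Plan D lies between Option III and the peak Plan A on the axis — preferences dip and rise again. Not single-peaked.
Type 2 (peak Plan D at position 2): ranking walks positions 2-1-3, expanding outward from the peak — single-peaked.
Type 3 (peak Plan A at position 3): ranking walks positions 3-2-1, expanding outward from the peak — single-peaked.
Type 1 violates single-peakedness, so the profile is not single-peaked on this axis.

no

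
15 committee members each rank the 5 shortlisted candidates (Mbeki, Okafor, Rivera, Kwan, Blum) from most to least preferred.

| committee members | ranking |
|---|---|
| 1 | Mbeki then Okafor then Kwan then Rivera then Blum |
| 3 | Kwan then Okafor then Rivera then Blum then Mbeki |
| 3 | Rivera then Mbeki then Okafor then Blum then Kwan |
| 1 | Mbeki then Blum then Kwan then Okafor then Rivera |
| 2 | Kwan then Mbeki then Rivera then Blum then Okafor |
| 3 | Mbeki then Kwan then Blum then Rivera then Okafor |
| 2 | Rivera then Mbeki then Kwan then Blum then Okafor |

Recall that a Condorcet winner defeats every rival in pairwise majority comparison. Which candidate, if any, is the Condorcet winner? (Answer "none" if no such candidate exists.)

Check each pair by majority over 15 ballots:
Mbeki vs Okafor: 12 to 3, Mbeki.
Mbeki vs Rivera: Mbeki preferred on 1+1+2+3 = 7 ballots; Rivera wins 8–7.
Mbeki vs Kwan: 10 to 5, Mbeki.
Mbeki vs Blum: Mbeki is ranked higher on 1+3+1+2+3+2 = 12 ballots, Blum on 3. Mbeki wins 12–3.
Okafor vs Rivera: 5 to 10, Rivera.
Okafor vs Kwan: 4 to 11, Kwan.
Okafor vs Blum: 7 to 8, Blum.
Rivera vs Kwan: Rivera is ranked higher on 3+2 = 5 ballots, Kwan on 10. Kwan wins 10–5.
Rivera vs Blum: Rivera is ranked higher on 1+3+3+2+2 = 11 ballots, Blum on 4. Rivera wins 11–4.
Kwan vs Blum: 1+3+2+3+2 = 11 for Kwan, 4 for Blum — Kwan by 11–4.
No candidate is unbeaten: Mbeki loses to Rivera; Okafor loses to Mbeki; Rivera loses to Kwan; Kwan loses to Mbeki; Blum loses to Mbeki. In particular Mbeki > Kwan > Rivera > Mbeki is a majority cycle — no Condorcet winner exists.

none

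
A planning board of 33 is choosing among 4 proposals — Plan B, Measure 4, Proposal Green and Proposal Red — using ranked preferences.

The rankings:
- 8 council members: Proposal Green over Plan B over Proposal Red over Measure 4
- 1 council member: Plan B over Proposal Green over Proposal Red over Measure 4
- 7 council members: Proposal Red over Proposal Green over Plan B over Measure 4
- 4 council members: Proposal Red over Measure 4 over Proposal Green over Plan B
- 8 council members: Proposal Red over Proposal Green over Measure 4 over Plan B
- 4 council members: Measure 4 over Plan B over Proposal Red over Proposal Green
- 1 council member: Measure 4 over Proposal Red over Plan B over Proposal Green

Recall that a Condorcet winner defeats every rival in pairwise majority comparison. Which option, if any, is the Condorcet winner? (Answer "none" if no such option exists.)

Proposal Red

Pairwise majorities:
Plan B vs Measure 4: Plan B preferred on 8+1+7 = 16 ballots; Measure 4 wins 17–16.
Plan B vs Proposal Green: Plan B is ranked higher on 1+4+1 = 6 ballots, Proposal Green on 27. Proposal Green wins 27–6.
Plan B vs Proposal Red: 13 to 20, Proposal Red.
Measure 4 vs Proposal Green: 4+4+1 = 9 for Measure 4, 24 for Proposal Green — Proposal Green by 24–9.
Measure 4 vs Proposal Red: Measure 4 is ranked higher on 4+1 = 5 ballots, Proposal Red on 28. Proposal Red wins 28–5.
Proposal Green vs Proposal Red: 8+1 = 9 for Proposal Green, 24 for Proposal Red — Proposal Red by 24–9.
Proposal Red wins every pairwise contest, so Proposal Red is the Condorcet winner.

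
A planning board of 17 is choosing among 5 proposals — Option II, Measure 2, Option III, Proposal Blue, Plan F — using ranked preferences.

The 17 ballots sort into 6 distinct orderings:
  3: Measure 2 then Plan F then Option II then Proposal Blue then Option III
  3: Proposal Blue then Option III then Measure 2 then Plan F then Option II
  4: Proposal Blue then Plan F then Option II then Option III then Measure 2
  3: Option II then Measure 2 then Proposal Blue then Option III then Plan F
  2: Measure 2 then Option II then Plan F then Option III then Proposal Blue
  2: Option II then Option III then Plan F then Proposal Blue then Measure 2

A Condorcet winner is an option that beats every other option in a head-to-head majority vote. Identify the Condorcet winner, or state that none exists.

none

Check each pair by majority over 17 ballots:
Option II vs Measure 2: Option II wins 9–8.
Option II vs Option III: Option II wins 14–3.
Option II vs Proposal Blue: Option II wins 10–7.
Option II–Plan F: Plan F 10–7.
Measure 2–Option III: Option III 9–8.
Measure 2 vs Proposal Blue: Proposal Blue wins 9–8.
Measure 2 vs Plan F: Measure 2, 11–6.
Option III–Proposal Blue: Proposal Blue 13–4.
Option III vs Plan F: Plan F, 9–8.
Proposal Blue vs Plan F: Proposal Blue, 10–7.
Every option loses at least once (Option II loses to Plan F; Measure 2 loses to Option II; Option III loses to Option II; Proposal Blue loses to Option II; Plan F loses to Measure 2). The majority relation contains the cycle Option II > Measure 2 > Plan F > Option II, so there is no Condorcet winner.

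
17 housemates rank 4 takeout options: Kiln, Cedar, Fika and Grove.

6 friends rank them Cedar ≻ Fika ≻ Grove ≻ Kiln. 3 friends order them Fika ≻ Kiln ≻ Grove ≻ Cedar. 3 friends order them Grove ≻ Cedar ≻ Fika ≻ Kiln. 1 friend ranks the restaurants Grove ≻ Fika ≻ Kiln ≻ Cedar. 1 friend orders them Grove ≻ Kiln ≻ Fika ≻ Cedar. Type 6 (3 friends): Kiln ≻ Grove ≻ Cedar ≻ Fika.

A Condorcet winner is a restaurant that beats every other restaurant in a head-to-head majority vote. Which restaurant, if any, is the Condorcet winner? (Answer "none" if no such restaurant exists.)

none

Head-to-head results (17 friends):
Kiln vs Cedar: Kiln preferred on 3+1+1+3 = 8 ballots; Cedar wins 9–8.
Kiln vs Fika: Kiln is ranked higher on 1+3 = 4 ballots, Fika on 13. Fika wins 13–4.
Kiln vs Grove: Kiln is ranked higher on 3+3 = 6 ballots, Grove on 11. Grove wins 11–6.
Cedar vs Fika: Cedar preferred on 6+3+3 = 12 ballots; Cedar wins 12–5.
Cedar vs Grove: 6 to 11, Grove.
Fika vs Grove: Fika is ranked higher on 6+3 = 9 ballots, Grove on 8. Fika wins 9–8.
Each restaurant drops at least one matchup (Kiln loses to Cedar; Cedar loses to Grove; Fika loses to Cedar; Grove loses to Fika); the cycle Cedar > Fika > Grove > Cedar rules out a Condorcet winner.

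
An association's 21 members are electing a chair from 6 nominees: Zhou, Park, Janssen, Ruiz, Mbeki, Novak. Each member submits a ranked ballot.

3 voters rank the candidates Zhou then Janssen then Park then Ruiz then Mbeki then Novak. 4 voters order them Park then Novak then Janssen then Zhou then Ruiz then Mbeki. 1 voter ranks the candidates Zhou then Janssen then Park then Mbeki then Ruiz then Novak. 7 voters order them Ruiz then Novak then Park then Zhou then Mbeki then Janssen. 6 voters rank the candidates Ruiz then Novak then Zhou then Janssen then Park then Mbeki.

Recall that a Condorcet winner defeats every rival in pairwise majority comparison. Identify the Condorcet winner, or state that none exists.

Check each pair by majority over 21 ballots:
Zhou vs Park: 3+1+6 = 10 for Zhou, 11 for Park — Park by 11–10.
Zhou vs Janssen: 17 to 4, Zhou.
Zhou vs Ruiz: Zhou is ranked higher on 3+4+1 = 8 ballots, Ruiz on 13. Ruiz wins 13–8.
Zhou vs Mbeki: Zhou is ranked higher on 3+4+1+7+6 = 21 ballots, Mbeki on 0. Zhou wins 21–0.
Zhou vs Novak: 4 to 17, Novak.
Park vs Janssen: Park preferred on 4+7 = 11 ballots; Park wins 11–10.
Park vs Ruiz: 3+4+1 = 8 for Park, 13 for Ruiz — Ruiz by 13–8.
Park vs Mbeki: 3+4+1+7+6 = 21 for Park, 0 for Mbeki — Park by 21–0.
Park vs Novak: Park is ranked higher on 3+4+1 = 8 ballots, Novak on 13. Novak wins 13–8.
Janssen vs Ruiz: 3+4+1 = 8 for Janssen, 13 for Ruiz — Ruiz by 13–8.
Janssen vs Mbeki: Janssen is ranked higher on 3+4+1+6 = 14 ballots, Mbeki on 7. Janssen wins 14–7.
Janssen vs Novak: Janssen is ranked higher on 3+1 = 4 ballots, Novak on 17. Novak wins 17–4.
Ruiz vs Mbeki: Ruiz preferred on 3+4+7+6 = 20 ballots; Ruiz wins 20–1.
Ruiz vs Novak: Ruiz is ranked higher on 3+1+7+6 = 17 ballots, Novak on 4. Ruiz wins 17–4.
Mbeki vs Novak: Mbeki preferred on 3+1 = 4 ballots; Novak wins 17–4.
Only Ruiz has no losses; Ruiz is the Condorcet winner.

Ruiz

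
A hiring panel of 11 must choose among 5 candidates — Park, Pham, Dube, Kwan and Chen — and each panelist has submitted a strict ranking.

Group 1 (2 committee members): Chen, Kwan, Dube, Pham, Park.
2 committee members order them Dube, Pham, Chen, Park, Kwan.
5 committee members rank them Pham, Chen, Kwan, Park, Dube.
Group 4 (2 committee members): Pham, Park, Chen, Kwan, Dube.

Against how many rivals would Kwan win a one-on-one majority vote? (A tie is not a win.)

2

Kwan against each rival (11 committee members):
Kwan vs Park: Kwan wins 7–4.
Kwan vs Pham: Pham wins 9–2.
Kwan vs Dube: Kwan preferred on 2+5+2 = 9 ballots; Kwan wins 9–2.
Kwan–Chen: Chen 11–0.
Kwan beats Park, Dube; loses to Pham, Chen — 2 pairwise wins.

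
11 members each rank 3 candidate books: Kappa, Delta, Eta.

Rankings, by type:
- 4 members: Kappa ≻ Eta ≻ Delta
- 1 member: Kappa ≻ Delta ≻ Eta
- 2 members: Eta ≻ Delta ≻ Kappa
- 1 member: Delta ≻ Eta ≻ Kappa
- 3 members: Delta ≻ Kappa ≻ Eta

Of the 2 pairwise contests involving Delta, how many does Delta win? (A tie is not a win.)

1

Delta against each rival (11 members):
Delta–Kappa: Delta 6–5.
Delta vs Eta: Eta wins 6–5.
Delta beats Kappa; loses to Eta — 1 pairwise win.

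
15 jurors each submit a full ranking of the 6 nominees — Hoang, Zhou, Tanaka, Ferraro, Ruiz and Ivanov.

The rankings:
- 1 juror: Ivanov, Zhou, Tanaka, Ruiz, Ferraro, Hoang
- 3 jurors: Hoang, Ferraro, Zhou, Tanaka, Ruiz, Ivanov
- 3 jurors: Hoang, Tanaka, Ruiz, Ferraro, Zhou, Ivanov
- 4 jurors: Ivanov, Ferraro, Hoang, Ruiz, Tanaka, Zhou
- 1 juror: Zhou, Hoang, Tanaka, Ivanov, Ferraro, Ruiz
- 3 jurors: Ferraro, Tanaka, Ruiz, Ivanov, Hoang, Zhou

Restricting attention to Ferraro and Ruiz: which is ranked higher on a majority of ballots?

Ferraro

Ballots ranking Ferraro above Ruiz: 3 + 4 + 1 + 3 = 11.
Ballots ranking Ruiz above Ferraro: 15 − 11 = 4.
Ferraro wins the head-to-head 11–4.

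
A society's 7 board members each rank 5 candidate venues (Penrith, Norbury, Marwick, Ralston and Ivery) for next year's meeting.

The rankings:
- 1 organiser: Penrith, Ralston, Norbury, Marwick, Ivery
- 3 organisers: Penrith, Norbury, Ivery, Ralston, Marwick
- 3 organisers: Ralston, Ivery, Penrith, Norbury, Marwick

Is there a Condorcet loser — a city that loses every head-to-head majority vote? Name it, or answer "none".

Head-to-head results (7 organisers):
Penrith vs Norbury: Penrith, 7–0.
Penrith–Marwick: Penrith 7–0.
Penrith vs Ralston: Penrith wins 4–3.
Penrith–Ivery: Penrith 4–3.
Norbury vs Marwick: Norbury preferred on 1+3+3 = 7 ballots; Norbury wins 7–0.
Norbury vs Ralston: 3 for Norbury, 4 for Ralston — Ralston by 4–3.
Norbury–Ivery: Norbury 4–3.
Marwick vs Ralston: Marwick is ranked higher on 0 ballots, Ralston on 7. Ralston wins 7–0.
Marwick vs Ivery: Ivery, 6–1.
Ralston vs Ivery: 4 to 3, Ralston.
Marwick loses to every other city — it is the Condorcet loser.

Marwick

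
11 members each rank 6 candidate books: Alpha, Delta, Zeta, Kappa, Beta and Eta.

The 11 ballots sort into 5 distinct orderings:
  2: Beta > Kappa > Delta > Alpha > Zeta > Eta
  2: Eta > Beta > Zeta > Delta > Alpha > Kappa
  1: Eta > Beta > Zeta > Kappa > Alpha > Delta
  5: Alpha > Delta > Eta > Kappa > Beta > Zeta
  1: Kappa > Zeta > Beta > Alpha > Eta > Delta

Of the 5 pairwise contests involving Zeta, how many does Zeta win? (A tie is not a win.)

Zeta against each rival (11 members):
Zeta vs Alpha: 4 to 7, Alpha.
Zeta vs Delta: Delta, 7–4.
Zeta vs Kappa: 3 to 8, Kappa.
Zeta vs Beta: 1 to 10, Beta.
Zeta vs Eta: 3 to 8, Eta.
Zeta beats no one; loses to Alpha, Delta, Kappa, Beta, Eta — 0 pairwise wins.

0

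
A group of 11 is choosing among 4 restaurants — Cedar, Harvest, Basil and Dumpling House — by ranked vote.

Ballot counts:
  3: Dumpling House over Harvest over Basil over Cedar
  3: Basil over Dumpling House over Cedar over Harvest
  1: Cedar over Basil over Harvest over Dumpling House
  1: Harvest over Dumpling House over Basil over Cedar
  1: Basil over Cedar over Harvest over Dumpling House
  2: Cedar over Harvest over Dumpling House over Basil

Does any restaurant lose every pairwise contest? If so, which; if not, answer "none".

Pairwise majorities:
Cedar vs Harvest: Cedar wins 7–4.
Cedar vs Basil: Basil wins 8–3.
Cedar vs Dumpling House: Cedar is ranked higher on 1+1+2 = 4 ballots, Dumpling House on 7. Dumpling House wins 7–4.
Harvest–Basil: Harvest 6–5.
Harvest vs Dumpling House: Harvest preferred on 1+1+1+2 = 5 ballots; Dumpling House wins 6–5.
Basil vs Dumpling House: Dumpling House wins 6–5.
No restaurant is winless: Cedar beats Harvest; Harvest beats Basil; Basil beats Cedar; Dumpling House beats Cedar. There is no Condorcet loser.

none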